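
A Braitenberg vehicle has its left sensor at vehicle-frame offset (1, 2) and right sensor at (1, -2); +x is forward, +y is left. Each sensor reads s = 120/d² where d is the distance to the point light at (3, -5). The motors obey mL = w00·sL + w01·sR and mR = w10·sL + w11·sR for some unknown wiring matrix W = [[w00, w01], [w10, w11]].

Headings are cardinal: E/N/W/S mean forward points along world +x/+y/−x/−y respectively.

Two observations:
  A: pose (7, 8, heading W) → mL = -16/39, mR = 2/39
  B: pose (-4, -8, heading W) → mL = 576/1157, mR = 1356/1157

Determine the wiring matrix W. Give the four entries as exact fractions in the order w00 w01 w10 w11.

-1 1 -1/2 1

obs A: pose=(7,8,W) → sL=12/13, sR=20/39, mL=-16/39, mR=2/39
obs B: pose=(-4,-8,W) → sL=120/89, sR=24/13, mL=576/1157, mR=1356/1157
sensor matrix S = [[12/13, 20/39], [120/89, 24/13]]; det S = 15232/15041
solve [mL_A; mL_B] = S·[w00; w01] and [mR_A; mR_B] = S·[w10; w11]:
  w00 = -1, w01 = 1, w10 = -1/2, w11 = 1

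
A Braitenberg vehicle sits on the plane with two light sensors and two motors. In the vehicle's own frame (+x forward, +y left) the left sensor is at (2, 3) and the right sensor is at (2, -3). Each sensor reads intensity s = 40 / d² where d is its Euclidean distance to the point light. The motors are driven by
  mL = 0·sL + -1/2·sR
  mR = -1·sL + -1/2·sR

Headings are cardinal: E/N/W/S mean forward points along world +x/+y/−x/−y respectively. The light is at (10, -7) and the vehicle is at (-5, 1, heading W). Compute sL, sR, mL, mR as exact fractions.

left sensor world pos  = (-7, -2); dL² = 314
right sensor world pos = (-7, 4); dR² = 410
sL = 40/314 = 20/157
sR = 40/410 = 4/41
mL = 0·sL + -1/2·sR = -2/41
mR = -1·sL + -1/2·sR = -1134/6437

20/157 4/41 -2/41 -1134/6437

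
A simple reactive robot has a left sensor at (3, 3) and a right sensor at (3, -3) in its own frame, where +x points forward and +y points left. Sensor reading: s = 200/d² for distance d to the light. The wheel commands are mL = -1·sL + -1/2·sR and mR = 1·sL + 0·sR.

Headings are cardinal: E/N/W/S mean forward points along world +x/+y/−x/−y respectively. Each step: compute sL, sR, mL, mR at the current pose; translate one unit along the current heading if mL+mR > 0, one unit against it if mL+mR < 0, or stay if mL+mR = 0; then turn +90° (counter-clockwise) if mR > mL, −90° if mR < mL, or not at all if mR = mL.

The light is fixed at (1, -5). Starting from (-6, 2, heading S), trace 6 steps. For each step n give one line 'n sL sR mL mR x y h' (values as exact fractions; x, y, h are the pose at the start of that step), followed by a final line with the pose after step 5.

0 25/4 50/29 -825/116 25/4 -6 2 S
1 200/137 200/41 -21900/5617 200/137 -6 3 E
2 100/121 100/73 -13350/8833 100/121 -7 3 N
3 200/137 200/221 -57900/30277 200/137 -7 2 W
4 25/4 50/29 -825/116 25/4 -6 2 S
5 200/137 200/41 -21900/5617 200/137 -6 3 E
final -7 3 N

n=0: pose=(-6,2,S); sL=25/4, sR=50/29; mL=-825/116, mR=25/4; mL+mR=-25/29 → advance -1; mR−mL=775/58 → turn +1·90°
n=1: pose=(-6,3,E); sL=200/137, sR=200/41; mL=-21900/5617, mR=200/137; mL+mR=-100/41 → advance -1; mR−mL=30100/5617 → turn +1·90°
n=2: pose=(-7,3,N); sL=100/121, sR=100/73; mL=-13350/8833, mR=100/121; mL+mR=-50/73 → advance -1; mR−mL=20650/8833 → turn +1·90°
n=3: pose=(-7,2,W); sL=200/137, sR=200/221; mL=-57900/30277, mR=200/137; mL+mR=-100/221 → advance -1; mR−mL=102100/30277 → turn +1·90°
n=4: pose=(-6,2,S); sL=25/4, sR=50/29; mL=-825/116, mR=25/4; mL+mR=-25/29 → advance -1; mR−mL=775/58 → turn +1·90°
n=5: pose=(-6,3,E); sL=200/137, sR=200/41; mL=-21900/5617, mR=200/137; mL+mR=-100/41 → advance -1; mR−mL=30100/5617 → turn +1·90°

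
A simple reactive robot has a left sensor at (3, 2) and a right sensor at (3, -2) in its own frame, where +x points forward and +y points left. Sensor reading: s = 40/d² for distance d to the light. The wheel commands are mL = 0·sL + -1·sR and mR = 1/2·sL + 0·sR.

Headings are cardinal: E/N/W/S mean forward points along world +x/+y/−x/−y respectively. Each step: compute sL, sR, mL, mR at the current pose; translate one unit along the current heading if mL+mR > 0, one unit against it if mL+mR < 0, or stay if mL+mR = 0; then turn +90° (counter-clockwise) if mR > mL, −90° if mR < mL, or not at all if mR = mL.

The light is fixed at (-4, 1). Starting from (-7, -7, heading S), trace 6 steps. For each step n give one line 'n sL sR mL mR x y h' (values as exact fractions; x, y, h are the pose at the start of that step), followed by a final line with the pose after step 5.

n=0: pose=(-7,-7,S); sL=20/61, sR=20/73; mL=-20/73, mR=10/61; mL+mR=-490/4453 → advance -1; mR−mL=1950/4453 → turn +1·90°
n=1: pose=(-7,-6,E); sL=8/5, sR=40/81; mL=-40/81, mR=4/5; mL+mR=124/405 → advance +1; mR−mL=524/405 → turn +1·90°
n=2: pose=(-6,-6,N); sL=5/4, sR=5/2; mL=-5/2, mR=5/8; mL+mR=-15/8 → advance -1; mR−mL=25/8 → turn +1·90°
n=3: pose=(-6,-7,W); sL=8/25, sR=40/61; mL=-40/61, mR=4/25; mL+mR=-756/1525 → advance -1; mR−mL=1244/1525 → turn +1·90°
n=4: pose=(-5,-7,S); sL=20/61, sR=4/13; mL=-4/13, mR=10/61; mL+mR=-114/793 → advance -1; mR−mL=374/793 → turn +1·90°
n=5: pose=(-5,-6,E); sL=40/29, sR=8/17; mL=-8/17, mR=20/29; mL+mR=108/493 → advance +1; mR−mL=572/493 → turn +1·90°

0 20/61 20/73 -20/73 10/61 -7 -7 S
1 8/5 40/81 -40/81 4/5 -7 -6 E
2 5/4 5/2 -5/2 5/8 -6 -6 N
3 8/25 40/61 -40/61 4/25 -6 -7 W
4 20/61 4/13 -4/13 10/61 -5 -7 S
5 40/29 8/17 -8/17 20/29 -5 -6 E
final -4 -6 N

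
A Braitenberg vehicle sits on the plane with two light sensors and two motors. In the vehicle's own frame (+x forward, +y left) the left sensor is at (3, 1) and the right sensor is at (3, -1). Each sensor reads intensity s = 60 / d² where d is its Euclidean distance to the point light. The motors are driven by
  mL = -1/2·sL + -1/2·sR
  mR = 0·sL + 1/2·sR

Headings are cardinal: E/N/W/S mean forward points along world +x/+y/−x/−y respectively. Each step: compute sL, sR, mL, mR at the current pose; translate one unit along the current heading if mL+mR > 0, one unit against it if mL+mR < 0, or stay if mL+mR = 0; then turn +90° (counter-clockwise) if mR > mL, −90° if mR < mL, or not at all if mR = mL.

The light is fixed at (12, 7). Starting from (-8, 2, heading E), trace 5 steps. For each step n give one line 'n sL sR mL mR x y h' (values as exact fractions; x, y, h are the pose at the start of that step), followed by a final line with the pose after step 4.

0 12/61 12/65 -756/3965 6/65 -8 2 E
1 15/122 15/101 -3345/24644 15/202 -9 2 N
2 12/125 60/601 -7356/75125 30/601 -9 1 W
3 30/221 10/87 -2410/19227 5/87 -8 1 S
4 12/61 12/65 -756/3965 6/65 -8 2 E
final -9 2 N

n=0: pose=(-8,2,E); sL=12/61, sR=12/65; mL=-756/3965, mR=6/65; mL+mR=-6/61 → advance -1; mR−mL=1122/3965 → turn +1·90°
n=1: pose=(-9,2,N); sL=15/122, sR=15/101; mL=-3345/24644, mR=15/202; mL+mR=-15/244 → advance -1; mR−mL=5175/24644 → turn +1·90°
n=2: pose=(-9,1,W); sL=12/125, sR=60/601; mL=-7356/75125, mR=30/601; mL+mR=-6/125 → advance -1; mR−mL=11106/75125 → turn +1·90°
n=3: pose=(-8,1,S); sL=30/221, sR=10/87; mL=-2410/19227, mR=5/87; mL+mR=-15/221 → advance -1; mR−mL=3515/19227 → turn +1·90°
n=4: pose=(-8,2,E); sL=12/61, sR=12/65; mL=-756/3965, mR=6/65; mL+mR=-6/61 → advance -1; mR−mL=1122/3965 → turn +1·90°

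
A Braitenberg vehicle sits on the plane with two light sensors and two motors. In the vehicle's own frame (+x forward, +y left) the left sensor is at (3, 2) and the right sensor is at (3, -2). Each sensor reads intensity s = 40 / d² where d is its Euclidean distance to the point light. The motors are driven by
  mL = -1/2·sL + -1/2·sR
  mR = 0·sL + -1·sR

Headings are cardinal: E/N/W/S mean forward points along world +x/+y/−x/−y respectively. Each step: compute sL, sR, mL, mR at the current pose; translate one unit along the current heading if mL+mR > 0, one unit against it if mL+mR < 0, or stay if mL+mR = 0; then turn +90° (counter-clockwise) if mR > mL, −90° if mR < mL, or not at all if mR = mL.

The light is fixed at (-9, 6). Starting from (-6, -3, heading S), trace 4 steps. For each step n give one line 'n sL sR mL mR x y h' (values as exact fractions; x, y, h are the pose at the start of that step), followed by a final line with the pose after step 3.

n=0: pose=(-6,-3,S); sL=40/169, sR=8/29; mL=-1256/4901, mR=-8/29; mL+mR=-2608/4901 → advance -1; mR−mL=-96/4901 → turn -1·90°
n=1: pose=(-6,-2,W); sL=2/5, sR=10/9; mL=-34/45, mR=-10/9; mL+mR=-28/15 → advance -1; mR−mL=-16/45 → turn -1·90°
n=2: pose=(-5,-2,N); sL=40/29, sR=40/61; mL=-1800/1769, mR=-40/61; mL+mR=-2960/1769 → advance -1; mR−mL=640/1769 → turn +1·90°
n=3: pose=(-5,-3,W); sL=20/61, sR=4/5; mL=-172/305, mR=-4/5; mL+mR=-416/305 → advance -1; mR−mL=-72/305 → turn -1·90°

0 40/169 8/29 -1256/4901 -8/29 -6 -3 S
1 2/5 10/9 -34/45 -10/9 -6 -2 W
2 40/29 40/61 -1800/1769 -40/61 -5 -2 N
3 20/61 4/5 -172/305 -4/5 -5 -3 W
final -4 -3 N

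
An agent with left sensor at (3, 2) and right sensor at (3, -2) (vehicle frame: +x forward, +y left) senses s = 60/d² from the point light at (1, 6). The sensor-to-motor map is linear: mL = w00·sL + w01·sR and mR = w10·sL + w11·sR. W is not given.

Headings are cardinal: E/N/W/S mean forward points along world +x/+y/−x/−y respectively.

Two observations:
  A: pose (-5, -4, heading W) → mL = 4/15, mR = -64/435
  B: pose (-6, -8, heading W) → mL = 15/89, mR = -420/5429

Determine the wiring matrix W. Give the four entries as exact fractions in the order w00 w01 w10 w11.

1 0 1 -1

obs A: pose=(-5,-4,W) → sL=4/15, sR=12/29, mL=4/15, mR=-64/435
obs B: pose=(-6,-8,W) → sL=15/89, sR=15/61, mL=15/89, mR=-420/5429
sensor matrix S = [[4/15, 12/29], [15/89, 15/61]]; det S = -656/157441
solve [mL_A; mL_B] = S·[w00; w01] and [mR_A; mR_B] = S·[w10; w11]:
  w00 = 1, w01 = 0, w10 = 1, w11 = -1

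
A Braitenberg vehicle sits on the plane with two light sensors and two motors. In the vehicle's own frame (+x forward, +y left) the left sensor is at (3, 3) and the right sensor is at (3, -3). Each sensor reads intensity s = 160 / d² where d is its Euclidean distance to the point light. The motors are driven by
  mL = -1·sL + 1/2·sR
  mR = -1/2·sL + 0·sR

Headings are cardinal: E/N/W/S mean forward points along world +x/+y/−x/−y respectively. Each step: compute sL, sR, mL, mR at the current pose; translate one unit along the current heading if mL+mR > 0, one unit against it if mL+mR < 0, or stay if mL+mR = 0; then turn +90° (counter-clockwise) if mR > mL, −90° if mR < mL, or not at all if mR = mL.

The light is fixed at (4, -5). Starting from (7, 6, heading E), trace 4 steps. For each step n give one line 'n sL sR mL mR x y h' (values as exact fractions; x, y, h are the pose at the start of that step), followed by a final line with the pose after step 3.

n=0: pose=(7,6,E); sL=20/29, sR=8/5; mL=16/145, mR=-10/29; mL+mR=-34/145 → advance -1; mR−mL=-66/145 → turn -1·90°
n=1: pose=(6,6,S); sL=160/89, sR=32/13; mL=-656/1157, mR=-80/89; mL+mR=-1696/1157 → advance -1; mR−mL=-384/1157 → turn -1·90°
n=2: pose=(6,7,W); sL=80/41, sR=80/113; mL=-7400/4633, mR=-40/41; mL+mR=-11920/4633 → advance -1; mR−mL=2880/4633 → turn +1·90°
n=3: pose=(7,7,S); sL=160/117, sR=160/81; mL=-400/1053, mR=-80/117; mL+mR=-1120/1053 → advance -1; mR−mL=-320/1053 → turn -1·90°

0 20/29 8/5 16/145 -10/29 7 6 E
1 160/89 32/13 -656/1157 -80/89 6 6 S
2 80/41 80/113 -7400/4633 -40/41 6 7 W
3 160/117 160/81 -400/1053 -80/117 7 7 S
final 7 8 W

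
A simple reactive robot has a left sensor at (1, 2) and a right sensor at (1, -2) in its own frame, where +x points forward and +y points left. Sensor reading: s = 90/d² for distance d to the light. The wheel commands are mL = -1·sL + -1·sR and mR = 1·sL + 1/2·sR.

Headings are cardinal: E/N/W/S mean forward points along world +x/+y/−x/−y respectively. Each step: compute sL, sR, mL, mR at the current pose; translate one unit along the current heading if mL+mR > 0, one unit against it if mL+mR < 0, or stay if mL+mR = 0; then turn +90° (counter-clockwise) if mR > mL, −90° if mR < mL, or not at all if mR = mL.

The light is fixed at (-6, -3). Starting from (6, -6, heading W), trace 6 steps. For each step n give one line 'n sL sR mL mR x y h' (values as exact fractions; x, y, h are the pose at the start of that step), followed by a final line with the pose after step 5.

0 45/73 45/61 -6030/4453 8775/8906 6 -6 W
1 90/241 90/137 -34020/33017 23175/33017 7 -6 S
2 45/98 45/106 -2295/2597 6975/10388 7 -5 E
3 90/101 90/197 -26820/19897 22275/19897 6 -5 N
4 45/73 45/61 -6030/4453 8775/8906 6 -6 W
5 90/241 90/137 -34020/33017 23175/33017 7 -6 S
final 7 -5 E

n=0: pose=(6,-6,W); sL=45/73, sR=45/61; mL=-6030/4453, mR=8775/8906; mL+mR=-45/122 → advance -1; mR−mL=20835/8906 → turn +1·90°
n=1: pose=(7,-6,S); sL=90/241, sR=90/137; mL=-34020/33017, mR=23175/33017; mL+mR=-45/137 → advance -1; mR−mL=57195/33017 → turn +1·90°
n=2: pose=(7,-5,E); sL=45/98, sR=45/106; mL=-2295/2597, mR=6975/10388; mL+mR=-45/212 → advance -1; mR−mL=16155/10388 → turn +1·90°
n=3: pose=(6,-5,N); sL=90/101, sR=90/197; mL=-26820/19897, mR=22275/19897; mL+mR=-45/197 → advance -1; mR−mL=49095/19897 → turn +1·90°
n=4: pose=(6,-6,W); sL=45/73, sR=45/61; mL=-6030/4453, mR=8775/8906; mL+mR=-45/122 → advance -1; mR−mL=20835/8906 → turn +1·90°
n=5: pose=(7,-6,S); sL=90/241, sR=90/137; mL=-34020/33017, mR=23175/33017; mL+mR=-45/137 → advance -1; mR−mL=57195/33017 → turn +1·90°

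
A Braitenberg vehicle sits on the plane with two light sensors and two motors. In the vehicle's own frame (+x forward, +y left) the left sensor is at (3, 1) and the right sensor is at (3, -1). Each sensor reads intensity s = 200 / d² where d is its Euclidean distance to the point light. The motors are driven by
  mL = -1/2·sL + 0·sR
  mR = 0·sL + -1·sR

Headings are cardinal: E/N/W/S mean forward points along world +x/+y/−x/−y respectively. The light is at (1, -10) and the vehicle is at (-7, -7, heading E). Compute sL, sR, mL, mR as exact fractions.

200/41 200/29 -100/41 -200/29

left sensor world pos  = (-4, -6); dL² = 41
right sensor world pos = (-4, -8); dR² = 29
sL = 200/41 = 200/41
sR = 200/29 = 200/29
mL = -1/2·sL + 0·sR = -100/41
mR = 0·sL + -1·sR = -200/29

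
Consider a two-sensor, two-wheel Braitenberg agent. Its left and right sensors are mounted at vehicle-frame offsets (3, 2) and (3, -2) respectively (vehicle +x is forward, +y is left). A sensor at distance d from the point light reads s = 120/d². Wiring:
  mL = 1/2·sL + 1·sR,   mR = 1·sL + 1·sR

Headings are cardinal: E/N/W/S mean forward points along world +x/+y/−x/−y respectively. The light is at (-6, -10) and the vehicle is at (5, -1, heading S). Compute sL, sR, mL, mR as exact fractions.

24/41 40/39 2108/1599 2576/1599

left sensor world pos  = (7, -4); dL² = 205
right sensor world pos = (3, -4); dR² = 117
sL = 120/205 = 24/41
sR = 120/117 = 40/39
mL = 1/2·sL + 1·sR = 2108/1599
mR = 1·sL + 1·sR = 2576/1599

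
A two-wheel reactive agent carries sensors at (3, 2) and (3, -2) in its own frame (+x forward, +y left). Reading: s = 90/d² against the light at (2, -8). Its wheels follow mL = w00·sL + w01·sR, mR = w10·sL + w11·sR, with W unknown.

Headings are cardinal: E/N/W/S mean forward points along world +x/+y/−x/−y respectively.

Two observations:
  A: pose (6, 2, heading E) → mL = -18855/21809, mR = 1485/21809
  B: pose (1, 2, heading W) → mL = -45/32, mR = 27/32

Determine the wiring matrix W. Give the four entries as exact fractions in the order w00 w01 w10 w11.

obs A: pose=(6,2,E) → sL=90/193, sR=90/113, mL=-18855/21809, mR=1485/21809
obs B: pose=(1,2,W) → sL=9/8, sR=9/16, mL=-45/32, mR=27/32
sensor matrix S = [[90/193, 90/113], [9/8, 9/16]]; det S = -110565/174472
solve [mL_A; mL_B] = S·[w00; w01] and [mR_A; mR_B] = S·[w10; w11]:
  w00 = -1, w01 = -1/2, w10 = 1, w11 = -1/2

-1 -1/2 1 -1/2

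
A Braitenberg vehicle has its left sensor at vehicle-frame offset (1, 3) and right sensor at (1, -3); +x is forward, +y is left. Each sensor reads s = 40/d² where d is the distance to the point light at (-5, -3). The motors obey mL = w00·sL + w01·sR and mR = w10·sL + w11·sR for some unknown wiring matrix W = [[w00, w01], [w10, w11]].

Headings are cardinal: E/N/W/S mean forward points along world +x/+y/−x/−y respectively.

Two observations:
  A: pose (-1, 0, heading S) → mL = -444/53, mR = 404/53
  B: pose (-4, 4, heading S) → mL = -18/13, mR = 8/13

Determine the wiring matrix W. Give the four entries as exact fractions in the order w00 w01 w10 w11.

obs A: pose=(-1,0,S) → sL=40/53, sR=8, mL=-444/53, mR=404/53
obs B: pose=(-4,4,S) → sL=10/13, sR=1, mL=-18/13, mR=8/13
sensor matrix S = [[40/53, 8], [10/13, 1]]; det S = -3720/689
solve [mL_A; mL_B] = S·[w00; w01] and [mR_A; mR_B] = S·[w10; w11]:
  w00 = -1/2, w01 = -1, w10 = -1/2, w11 = 1

-1/2 -1 -1/2 1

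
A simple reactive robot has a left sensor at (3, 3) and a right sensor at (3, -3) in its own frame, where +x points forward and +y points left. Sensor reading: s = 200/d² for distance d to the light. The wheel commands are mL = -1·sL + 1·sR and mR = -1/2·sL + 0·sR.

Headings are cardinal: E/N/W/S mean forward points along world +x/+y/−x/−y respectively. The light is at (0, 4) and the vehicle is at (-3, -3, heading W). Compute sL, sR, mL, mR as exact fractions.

25/17 50/13 525/221 -25/34

left sensor world pos  = (-6, -6); dL² = 136
right sensor world pos = (-6, 0); dR² = 52
sL = 200/136 = 25/17
sR = 200/52 = 50/13
mL = -1·sL + 1·sR = 525/221
mR = -1/2·sL + 0·sR = -25/34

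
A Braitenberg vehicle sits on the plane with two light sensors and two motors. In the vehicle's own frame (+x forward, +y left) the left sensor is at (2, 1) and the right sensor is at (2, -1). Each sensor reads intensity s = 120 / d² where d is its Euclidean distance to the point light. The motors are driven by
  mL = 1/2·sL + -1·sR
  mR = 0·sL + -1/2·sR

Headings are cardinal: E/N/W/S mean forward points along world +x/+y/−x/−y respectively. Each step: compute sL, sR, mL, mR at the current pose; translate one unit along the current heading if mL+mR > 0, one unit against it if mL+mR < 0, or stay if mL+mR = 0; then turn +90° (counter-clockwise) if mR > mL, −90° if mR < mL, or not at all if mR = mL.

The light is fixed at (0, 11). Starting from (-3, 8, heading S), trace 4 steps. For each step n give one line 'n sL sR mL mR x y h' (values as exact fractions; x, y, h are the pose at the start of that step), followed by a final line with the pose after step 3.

n=0: pose=(-3,8,S); sL=120/29, sR=120/41; mL=-1020/1189, mR=-60/41; mL+mR=-2760/1189 → advance -1; mR−mL=-720/1189 → turn -1·90°
n=1: pose=(-3,9,W); sL=60/17, sR=60/13; mL=-630/221, mR=-30/13; mL+mR=-1140/221 → advance -1; mR−mL=120/221 → turn +1·90°
n=2: pose=(-2,9,S); sL=120/17, sR=24/5; mL=-108/85, mR=-12/5; mL+mR=-312/85 → advance -1; mR−mL=-96/85 → turn -1·90°
n=3: pose=(-2,10,W); sL=6, sR=15/2; mL=-9/2, mR=-15/4; mL+mR=-33/4 → advance -1; mR−mL=3/4 → turn +1·90°

0 120/29 120/41 -1020/1189 -60/41 -3 8 S
1 60/17 60/13 -630/221 -30/13 -3 9 W
2 120/17 24/5 -108/85 -12/5 -2 9 S
3 6 15/2 -9/2 -15/4 -2 10 W
final -1 10 S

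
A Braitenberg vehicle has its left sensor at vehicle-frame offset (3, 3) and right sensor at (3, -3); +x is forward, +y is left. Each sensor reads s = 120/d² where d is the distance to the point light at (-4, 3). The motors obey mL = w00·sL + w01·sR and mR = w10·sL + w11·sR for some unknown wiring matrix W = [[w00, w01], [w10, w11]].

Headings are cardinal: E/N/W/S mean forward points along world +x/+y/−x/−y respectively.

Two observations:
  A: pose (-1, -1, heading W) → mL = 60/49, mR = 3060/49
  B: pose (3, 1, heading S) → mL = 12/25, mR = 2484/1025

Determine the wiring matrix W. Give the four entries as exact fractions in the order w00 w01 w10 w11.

1/2 0 1 1/2

obs A: pose=(-1,-1,W) → sL=120/49, sR=120, mL=60/49, mR=3060/49
obs B: pose=(3,1,S) → sL=24/25, sR=120/41, mL=12/25, mR=2484/1025
sensor matrix S = [[120/49, 120], [24/25, 120/41]]; det S = -1085184/10045
solve [mL_A; mL_B] = S·[w00; w01] and [mR_A; mR_B] = S·[w10; w11]:
  w00 = 1/2, w01 = 0, w10 = 1, w11 = 1/2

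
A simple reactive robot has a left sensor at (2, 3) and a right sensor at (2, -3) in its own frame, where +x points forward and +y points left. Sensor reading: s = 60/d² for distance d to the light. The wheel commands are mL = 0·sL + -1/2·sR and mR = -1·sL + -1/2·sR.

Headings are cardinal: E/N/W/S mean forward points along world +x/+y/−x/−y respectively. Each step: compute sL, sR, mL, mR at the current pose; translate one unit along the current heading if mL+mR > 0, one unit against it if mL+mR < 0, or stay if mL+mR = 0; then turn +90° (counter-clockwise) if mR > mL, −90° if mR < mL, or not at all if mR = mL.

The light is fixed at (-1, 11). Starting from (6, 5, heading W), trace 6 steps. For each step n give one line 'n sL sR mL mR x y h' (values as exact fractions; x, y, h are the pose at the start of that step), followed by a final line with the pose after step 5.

n=0: pose=(6,5,W); sL=30/53, sR=30/17; mL=-15/17, mR=-1305/901; mL+mR=-2100/901 → advance -1; mR−mL=-30/53 → turn -1·90°
n=1: pose=(7,5,N); sL=60/41, sR=60/137; mL=-30/137, mR=-9450/5617; mL+mR=-10680/5617 → advance -1; mR−mL=-60/41 → turn -1·90°
n=2: pose=(7,4,E); sL=15/29, sR=3/10; mL=-3/20, mR=-387/580; mL+mR=-237/290 → advance -1; mR−mL=-15/29 → turn -1·90°
n=3: pose=(6,4,S); sL=60/181, sR=60/97; mL=-30/97, mR=-11250/17557; mL+mR=-16680/17557 → advance -1; mR−mL=-60/181 → turn -1·90°
n=4: pose=(6,5,W); sL=30/53, sR=30/17; mL=-15/17, mR=-1305/901; mL+mR=-2100/901 → advance -1; mR−mL=-30/53 → turn -1·90°
n=5: pose=(7,5,N); sL=60/41, sR=60/137; mL=-30/137, mR=-9450/5617; mL+mR=-10680/5617 → advance -1; mR−mL=-60/41 → turn -1·90°

0 30/53 30/17 -15/17 -1305/901 6 5 W
1 60/41 60/137 -30/137 -9450/5617 7 5 N
2 15/29 3/10 -3/20 -387/580 7 4 E
3 60/181 60/97 -30/97 -11250/17557 6 4 S
4 30/53 30/17 -15/17 -1305/901 6 5 W
5 60/41 60/137 -30/137 -9450/5617 7 5 N
final 7 4 E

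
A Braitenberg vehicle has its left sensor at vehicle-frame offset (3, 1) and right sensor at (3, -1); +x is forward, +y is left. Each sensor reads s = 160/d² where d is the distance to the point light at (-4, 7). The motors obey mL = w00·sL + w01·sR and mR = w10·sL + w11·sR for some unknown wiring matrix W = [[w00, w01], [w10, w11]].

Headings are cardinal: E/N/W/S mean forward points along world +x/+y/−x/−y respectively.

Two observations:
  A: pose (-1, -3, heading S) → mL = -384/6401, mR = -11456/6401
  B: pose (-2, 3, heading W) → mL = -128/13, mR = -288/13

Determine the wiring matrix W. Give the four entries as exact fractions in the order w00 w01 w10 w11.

obs A: pose=(-1,-3,S) → sL=32/37, sR=160/173, mL=-384/6401, mR=-11456/6401
obs B: pose=(-2,3,W) → sL=80/13, sR=16, mL=-128/13, mR=-288/13
sensor matrix S = [[32/37, 160/173], [80/13, 16]]; det S = 677888/83213
solve [mL_A; mL_B] = S·[w00; w01] and [mR_A; mR_B] = S·[w10; w11]:
  w00 = 1, w01 = -1, w10 = -1, w11 = -1

1 -1 -1 -1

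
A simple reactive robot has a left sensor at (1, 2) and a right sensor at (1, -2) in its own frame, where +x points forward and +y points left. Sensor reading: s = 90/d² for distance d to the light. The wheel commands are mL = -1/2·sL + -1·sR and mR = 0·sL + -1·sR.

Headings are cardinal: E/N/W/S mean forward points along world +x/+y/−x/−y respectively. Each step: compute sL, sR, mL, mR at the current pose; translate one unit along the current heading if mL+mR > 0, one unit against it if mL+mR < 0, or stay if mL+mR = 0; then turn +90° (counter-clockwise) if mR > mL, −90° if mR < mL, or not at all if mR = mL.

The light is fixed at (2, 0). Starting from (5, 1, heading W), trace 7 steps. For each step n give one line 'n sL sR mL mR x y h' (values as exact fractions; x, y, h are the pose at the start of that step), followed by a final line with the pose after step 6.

n=0: pose=(5,1,W); sL=18, sR=90/13; mL=-207/13, mR=-90/13; mL+mR=-297/13 → advance -1; mR−mL=9 → turn +1·90°
n=1: pose=(6,1,S); sL=5/2, sR=45/2; mL=-95/4, mR=-45/2; mL+mR=-185/4 → advance -1; mR−mL=5/4 → turn +1·90°
n=2: pose=(6,2,E); sL=90/41, sR=18/5; mL=-963/205, mR=-18/5; mL+mR=-1701/205 → advance -1; mR−mL=45/41 → turn +1·90°
n=3: pose=(5,2,N); sL=9, sR=45/17; mL=-243/34, mR=-45/17; mL+mR=-333/34 → advance -1; mR−mL=9/2 → turn +1·90°
n=4: pose=(5,1,W); sL=18, sR=90/13; mL=-207/13, mR=-90/13; mL+mR=-297/13 → advance -1; mR−mL=9 → turn +1·90°
n=5: pose=(6,1,S); sL=5/2, sR=45/2; mL=-95/4, mR=-45/2; mL+mR=-185/4 → advance -1; mR−mL=5/4 → turn +1·90°
n=6: pose=(6,2,E); sL=90/41, sR=18/5; mL=-963/205, mR=-18/5; mL+mR=-1701/205 → advance -1; mR−mL=45/41 → turn +1·90°

0 18 90/13 -207/13 -90/13 5 1 W
1 5/2 45/2 -95/4 -45/2 6 1 S
2 90/41 18/5 -963/205 -18/5 6 2 E
3 9 45/17 -243/34 -45/17 5 2 N
4 18 90/13 -207/13 -90/13 5 1 W
5 5/2 45/2 -95/4 -45/2 6 1 S
6 90/41 18/5 -963/205 -18/5 6 2 E
final 5 2 N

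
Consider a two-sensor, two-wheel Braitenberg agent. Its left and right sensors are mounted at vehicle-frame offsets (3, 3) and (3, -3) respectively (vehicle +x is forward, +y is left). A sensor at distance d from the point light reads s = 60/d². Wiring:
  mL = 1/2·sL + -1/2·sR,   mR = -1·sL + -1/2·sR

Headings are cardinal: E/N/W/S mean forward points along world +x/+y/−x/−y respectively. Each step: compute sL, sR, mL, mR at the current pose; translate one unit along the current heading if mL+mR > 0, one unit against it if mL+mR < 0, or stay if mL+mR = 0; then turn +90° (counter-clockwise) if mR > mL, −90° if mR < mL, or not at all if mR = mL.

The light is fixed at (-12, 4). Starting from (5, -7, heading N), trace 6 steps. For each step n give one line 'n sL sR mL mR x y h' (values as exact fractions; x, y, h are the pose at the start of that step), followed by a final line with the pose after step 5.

n=0: pose=(5,-7,N); sL=3/13, sR=15/116; mL=153/3016, mR=-891/3016; mL+mR=-369/1508 → advance -1; mR−mL=-9/26 → turn -1·90°
n=1: pose=(5,-8,E); sL=60/481, sR=12/125; mL=864/60125, mR=-10386/60125; mL+mR=-9522/60125 → advance -1; mR−mL=-90/481 → turn -1·90°
n=2: pose=(4,-8,S); sL=30/293, sR=30/197; mL=-1440/57721, mR=-10305/57721; mL+mR=-11745/57721 → advance -1; mR−mL=-45/293 → turn -1·90°
n=3: pose=(4,-7,W); sL=12/73, sR=60/233; mL=-792/17009, mR=-4986/17009; mL+mR=-5778/17009 → advance -1; mR−mL=-18/73 → turn -1·90°
n=4: pose=(5,-7,N); sL=3/13, sR=15/116; mL=153/3016, mR=-891/3016; mL+mR=-369/1508 → advance -1; mR−mL=-9/26 → turn -1·90°
n=5: pose=(5,-8,E); sL=60/481, sR=12/125; mL=864/60125, mR=-10386/60125; mL+mR=-9522/60125 → advance -1; mR−mL=-90/481 → turn -1·90°

0 3/13 15/116 153/3016 -891/3016 5 -7 N
1 60/481 12/125 864/60125 -10386/60125 5 -8 E
2 30/293 30/197 -1440/57721 -10305/57721 4 -8 S
3 12/73 60/233 -792/17009 -4986/17009 4 -7 W
4 3/13 15/116 153/3016 -891/3016 5 -7 N
5 60/481 12/125 864/60125 -10386/60125 5 -8 E
final 4 -8 S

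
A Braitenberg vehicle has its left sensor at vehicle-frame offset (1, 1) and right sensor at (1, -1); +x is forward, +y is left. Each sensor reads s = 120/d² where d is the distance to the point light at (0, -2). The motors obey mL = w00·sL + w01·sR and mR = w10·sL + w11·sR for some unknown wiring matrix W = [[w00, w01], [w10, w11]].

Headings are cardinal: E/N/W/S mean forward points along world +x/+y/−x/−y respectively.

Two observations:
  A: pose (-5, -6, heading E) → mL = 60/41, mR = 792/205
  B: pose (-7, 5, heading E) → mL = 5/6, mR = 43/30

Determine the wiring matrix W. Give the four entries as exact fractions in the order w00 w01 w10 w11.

0 1/2 1/2 1/2

obs A: pose=(-5,-6,E) → sL=24/5, sR=120/41, mL=60/41, mR=792/205
obs B: pose=(-7,5,E) → sL=6/5, sR=5/3, mL=5/6, mR=43/30
sensor matrix S = [[24/5, 120/41], [6/5, 5/3]]; det S = 184/41
solve [mL_A; mL_B] = S·[w00; w01] and [mR_A; mR_B] = S·[w10; w11]:
  w00 = 0, w01 = 1/2, w10 = 1/2, w11 = 1/2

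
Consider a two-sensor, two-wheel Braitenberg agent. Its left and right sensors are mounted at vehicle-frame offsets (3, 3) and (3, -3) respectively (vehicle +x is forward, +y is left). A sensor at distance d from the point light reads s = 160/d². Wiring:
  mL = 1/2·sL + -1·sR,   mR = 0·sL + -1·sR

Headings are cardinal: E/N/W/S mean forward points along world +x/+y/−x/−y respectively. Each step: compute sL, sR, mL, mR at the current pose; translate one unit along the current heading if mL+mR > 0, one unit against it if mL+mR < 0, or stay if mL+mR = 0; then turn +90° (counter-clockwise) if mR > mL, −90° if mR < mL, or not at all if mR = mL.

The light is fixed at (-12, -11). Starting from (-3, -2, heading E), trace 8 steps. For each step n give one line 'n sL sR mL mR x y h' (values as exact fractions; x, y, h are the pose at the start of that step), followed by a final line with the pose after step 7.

0 5/9 8/9 -11/18 -8/9 -3 -2 E
1 160/157 160/61 -20240/9577 -160/61 -4 -2 S
2 80/37 80/97 920/3589 -80/97 -4 -1 W
3 32/41 160/313 -1552/12833 -160/313 -3 -1 N
4 5/9 8/9 -11/18 -8/9 -3 -2 E
5 160/157 160/61 -20240/9577 -160/61 -4 -2 S
6 80/37 80/97 920/3589 -80/97 -4 -1 W
7 32/41 160/313 -1552/12833 -160/313 -3 -1 N
final -3 -2 E

n=0: pose=(-3,-2,E); sL=5/9, sR=8/9; mL=-11/18, mR=-8/9; mL+mR=-3/2 → advance -1; mR−mL=-5/18 → turn -1·90°
n=1: pose=(-4,-2,S); sL=160/157, sR=160/61; mL=-20240/9577, mR=-160/61; mL+mR=-45360/9577 → advance -1; mR−mL=-80/157 → turn -1·90°
n=2: pose=(-4,-1,W); sL=80/37, sR=80/97; mL=920/3589, mR=-80/97; mL+mR=-2040/3589 → advance -1; mR−mL=-40/37 → turn -1·90°
n=3: pose=(-3,-1,N); sL=32/41, sR=160/313; mL=-1552/12833, mR=-160/313; mL+mR=-8112/12833 → advance -1; mR−mL=-16/41 → turn -1·90°
n=4: pose=(-3,-2,E); sL=5/9, sR=8/9; mL=-11/18, mR=-8/9; mL+mR=-3/2 → advance -1; mR−mL=-5/18 → turn -1·90°
n=5: pose=(-4,-2,S); sL=160/157, sR=160/61; mL=-20240/9577, mR=-160/61; mL+mR=-45360/9577 → advance -1; mR−mL=-80/157 → turn -1·90°
n=6: pose=(-4,-1,W); sL=80/37, sR=80/97; mL=920/3589, mR=-80/97; mL+mR=-2040/3589 → advance -1; mR−mL=-40/37 → turn -1·90°
n=7: pose=(-3,-1,N); sL=32/41, sR=160/313; mL=-1552/12833, mR=-160/313; mL+mR=-8112/12833 → advance -1; mR−mL=-16/41 → turn -1·90°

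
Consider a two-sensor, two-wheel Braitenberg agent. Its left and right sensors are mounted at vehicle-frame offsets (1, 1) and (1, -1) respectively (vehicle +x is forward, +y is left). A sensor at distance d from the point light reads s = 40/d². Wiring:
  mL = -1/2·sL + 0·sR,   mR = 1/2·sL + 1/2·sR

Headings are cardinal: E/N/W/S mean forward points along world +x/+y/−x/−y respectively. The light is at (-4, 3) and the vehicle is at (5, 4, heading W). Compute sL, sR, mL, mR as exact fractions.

5/8 10/17 -5/16 165/272

left sensor world pos  = (4, 3); dL² = 64
right sensor world pos = (4, 5); dR² = 68
sL = 40/64 = 5/8
sR = 40/68 = 10/17
mL = -1/2·sL + 0·sR = -5/16
mR = 1/2·sL + 1/2·sR = 165/272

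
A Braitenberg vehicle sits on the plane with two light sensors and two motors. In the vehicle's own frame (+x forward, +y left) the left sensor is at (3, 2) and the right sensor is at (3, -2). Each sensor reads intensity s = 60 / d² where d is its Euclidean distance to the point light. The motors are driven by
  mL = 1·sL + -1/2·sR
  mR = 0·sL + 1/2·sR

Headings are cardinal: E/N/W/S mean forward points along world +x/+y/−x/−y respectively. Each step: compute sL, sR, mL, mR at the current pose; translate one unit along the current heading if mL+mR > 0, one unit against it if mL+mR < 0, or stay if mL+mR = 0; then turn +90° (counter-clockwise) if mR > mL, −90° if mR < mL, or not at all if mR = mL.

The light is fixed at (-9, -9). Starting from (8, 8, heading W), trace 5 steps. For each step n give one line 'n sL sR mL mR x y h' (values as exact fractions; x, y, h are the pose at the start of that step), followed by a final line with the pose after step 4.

0 60/421 60/557 20790/234497 30/557 8 8 W
1 15/149 15/181 3195/53938 15/362 7 8 N
2 60/761 60/617 14190/469537 30/617 7 9 E
3 10/111 30/401 2345/44511 15/401 8 9 N
4 60/841 60/689 16110/579449 30/689 8 10 E
final 9 10 N

n=0: pose=(8,8,W); sL=60/421, sR=60/557; mL=20790/234497, mR=30/557; mL+mR=60/421 → advance +1; mR−mL=-8160/234497 → turn -1·90°
n=1: pose=(7,8,N); sL=15/149, sR=15/181; mL=3195/53938, mR=15/362; mL+mR=15/149 → advance +1; mR−mL=-480/26969 → turn -1·90°
n=2: pose=(7,9,E); sL=60/761, sR=60/617; mL=14190/469537, mR=30/617; mL+mR=60/761 → advance +1; mR−mL=8640/469537 → turn +1·90°
n=3: pose=(8,9,N); sL=10/111, sR=30/401; mL=2345/44511, mR=15/401; mL+mR=10/111 → advance +1; mR−mL=-680/44511 → turn -1·90°
n=4: pose=(8,10,E); sL=60/841, sR=60/689; mL=16110/579449, mR=30/689; mL+mR=60/841 → advance +1; mR−mL=9120/579449 → turn +1·90°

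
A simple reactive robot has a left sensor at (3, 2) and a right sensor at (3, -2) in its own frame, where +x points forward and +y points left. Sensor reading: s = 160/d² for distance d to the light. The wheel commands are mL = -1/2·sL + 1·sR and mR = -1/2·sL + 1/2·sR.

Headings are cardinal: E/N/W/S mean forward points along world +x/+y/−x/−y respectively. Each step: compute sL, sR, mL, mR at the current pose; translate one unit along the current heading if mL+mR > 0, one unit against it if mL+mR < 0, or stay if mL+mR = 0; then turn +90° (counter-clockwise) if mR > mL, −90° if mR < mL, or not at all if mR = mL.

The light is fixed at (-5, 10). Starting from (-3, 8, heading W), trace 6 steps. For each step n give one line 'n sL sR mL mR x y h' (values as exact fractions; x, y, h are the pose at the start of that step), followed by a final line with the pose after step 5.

0 160/17 160 2640/17 1280/17 -3 8 W
1 80 16 -24 -32 -4 8 N
2 160/17 160/41 -560/697 -1920/697 -4 7 E
3 4 4 2 0 -5 7 S
4 32/9 160/13 1232/117 512/117 -5 6 W
5 16 80 72 32 -6 6 N
final -6 7 E

n=0: pose=(-3,8,W); sL=160/17, sR=160; mL=2640/17, mR=1280/17; mL+mR=3920/17 → advance +1; mR−mL=-80 → turn -1·90°
n=1: pose=(-4,8,N); sL=80, sR=16; mL=-24, mR=-32; mL+mR=-56 → advance -1; mR−mL=-8 → turn -1·90°
n=2: pose=(-4,7,E); sL=160/17, sR=160/41; mL=-560/697, mR=-1920/697; mL+mR=-2480/697 → advance -1; mR−mL=-80/41 → turn -1·90°
n=3: pose=(-5,7,S); sL=4, sR=4; mL=2, mR=0; mL+mR=2 → advance +1; mR−mL=-2 → turn -1·90°
n=4: pose=(-5,6,W); sL=32/9, sR=160/13; mL=1232/117, mR=512/117; mL+mR=1744/117 → advance +1; mR−mL=-80/13 → turn -1·90°
n=5: pose=(-6,6,N); sL=16, sR=80; mL=72, mR=32; mL+mR=104 → advance +1; mR−mL=-40 → turn -1·90°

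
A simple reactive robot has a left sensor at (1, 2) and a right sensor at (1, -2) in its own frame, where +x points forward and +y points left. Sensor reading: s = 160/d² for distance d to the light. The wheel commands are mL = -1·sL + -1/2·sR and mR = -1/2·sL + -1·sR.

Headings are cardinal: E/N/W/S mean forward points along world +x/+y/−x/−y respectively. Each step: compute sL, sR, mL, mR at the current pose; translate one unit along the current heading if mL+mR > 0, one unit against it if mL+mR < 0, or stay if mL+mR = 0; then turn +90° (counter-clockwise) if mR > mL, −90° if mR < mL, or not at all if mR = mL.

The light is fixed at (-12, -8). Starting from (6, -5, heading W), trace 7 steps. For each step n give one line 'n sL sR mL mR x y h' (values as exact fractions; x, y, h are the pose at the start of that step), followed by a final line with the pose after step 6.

0 16/29 80/157 -3672/4553 -3576/4553 6 -5 W
1 32/89 160/293 -16496/26077 -18928/26077 7 -5 S
2 20/41 4/9 -262/369 -254/369 7 -4 W
3 160/493 160/333 -92720/164169 -105520/164169 8 -4 S
4 16/37 16/41 -952/1517 -920/1517 8 -3 W
5 32/109 160/377 -20784/41093 -23472/41093 9 -3 S
6 5/13 10/29 -210/377 -405/754 9 -2 W
final 10 -2 S

n=0: pose=(6,-5,W); sL=16/29, sR=80/157; mL=-3672/4553, mR=-3576/4553; mL+mR=-7248/4553 → advance -1; mR−mL=96/4553 → turn +1·90°
n=1: pose=(7,-5,S); sL=32/89, sR=160/293; mL=-16496/26077, mR=-18928/26077; mL+mR=-35424/26077 → advance -1; mR−mL=-2432/26077 → turn -1·90°
n=2: pose=(7,-4,W); sL=20/41, sR=4/9; mL=-262/369, mR=-254/369; mL+mR=-172/123 → advance -1; mR−mL=8/369 → turn +1·90°
n=3: pose=(8,-4,S); sL=160/493, sR=160/333; mL=-92720/164169, mR=-105520/164169; mL+mR=-66080/54723 → advance -1; mR−mL=-12800/164169 → turn -1·90°
n=4: pose=(8,-3,W); sL=16/37, sR=16/41; mL=-952/1517, mR=-920/1517; mL+mR=-1872/1517 → advance -1; mR−mL=32/1517 → turn +1·90°
n=5: pose=(9,-3,S); sL=32/109, sR=160/377; mL=-20784/41093, mR=-23472/41093; mL+mR=-44256/41093 → advance -1; mR−mL=-2688/41093 → turn -1·90°
n=6: pose=(9,-2,W); sL=5/13, sR=10/29; mL=-210/377, mR=-405/754; mL+mR=-825/754 → advance -1; mR−mL=15/754 → turn +1·90°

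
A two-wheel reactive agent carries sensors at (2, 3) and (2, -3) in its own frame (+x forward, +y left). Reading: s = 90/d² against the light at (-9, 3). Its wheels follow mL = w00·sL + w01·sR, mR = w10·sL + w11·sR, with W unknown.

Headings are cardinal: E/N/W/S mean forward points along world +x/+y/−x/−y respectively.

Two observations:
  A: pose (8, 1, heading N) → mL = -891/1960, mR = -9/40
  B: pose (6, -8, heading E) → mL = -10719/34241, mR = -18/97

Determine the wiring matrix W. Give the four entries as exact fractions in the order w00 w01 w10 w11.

-1/2 -1 0 -1

obs A: pose=(8,1,N) → sL=45/98, sR=9/40, mL=-891/1960, mR=-9/40
obs B: pose=(6,-8,E) → sL=90/353, sR=18/97, mL=-10719/34241, mR=-18/97
sensor matrix S = [[45/98, 9/40], [90/353, 18/97]]; det S = 186867/6711236
solve [mL_A; mL_B] = S·[w00; w01] and [mR_A; mR_B] = S·[w10; w11]:
  w00 = -1/2, w01 = -1, w10 = 0, w11 = -1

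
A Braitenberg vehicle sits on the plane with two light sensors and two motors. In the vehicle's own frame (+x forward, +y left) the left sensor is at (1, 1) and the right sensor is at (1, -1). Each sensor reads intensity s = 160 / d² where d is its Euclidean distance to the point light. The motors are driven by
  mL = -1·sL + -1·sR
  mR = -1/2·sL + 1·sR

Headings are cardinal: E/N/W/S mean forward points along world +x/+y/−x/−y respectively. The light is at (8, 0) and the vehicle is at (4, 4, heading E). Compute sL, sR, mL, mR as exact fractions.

left sensor world pos  = (5, 5); dL² = 34
right sensor world pos = (5, 3); dR² = 18
sL = 160/34 = 80/17
sR = 160/18 = 80/9
mL = -1·sL + -1·sR = -2080/153
mR = -1/2·sL + 1·sR = 1000/153

80/17 80/9 -2080/153 1000/153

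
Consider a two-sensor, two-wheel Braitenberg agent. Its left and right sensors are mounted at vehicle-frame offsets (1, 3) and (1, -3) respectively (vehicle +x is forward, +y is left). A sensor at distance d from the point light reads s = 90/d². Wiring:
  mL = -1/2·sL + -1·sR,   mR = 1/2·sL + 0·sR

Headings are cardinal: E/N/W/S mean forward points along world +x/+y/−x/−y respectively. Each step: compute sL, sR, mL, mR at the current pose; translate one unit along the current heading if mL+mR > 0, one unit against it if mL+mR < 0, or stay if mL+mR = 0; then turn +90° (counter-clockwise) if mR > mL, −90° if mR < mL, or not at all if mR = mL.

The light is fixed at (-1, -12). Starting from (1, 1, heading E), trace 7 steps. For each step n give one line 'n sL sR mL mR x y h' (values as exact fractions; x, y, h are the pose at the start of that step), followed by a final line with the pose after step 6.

0 18/53 90/109 -5751/5777 9/53 1 1 E
1 9/20 45/106 -1377/2120 9/40 0 1 N
2 10/9 2/5 -43/45 5/9 0 0 W
3 45/73 45/61 -9315/8906 45/146 1 0 S
4 18/53 90/109 -5751/5777 9/53 1 1 E
5 9/20 45/106 -1377/2120 9/40 0 1 N
6 10/9 2/5 -43/45 5/9 0 0 W
final 1 0 S

n=0: pose=(1,1,E); sL=18/53, sR=90/109; mL=-5751/5777, mR=9/53; mL+mR=-90/109 → advance -1; mR−mL=6732/5777 → turn +1·90°
n=1: pose=(0,1,N); sL=9/20, sR=45/106; mL=-1377/2120, mR=9/40; mL+mR=-45/106 → advance -1; mR−mL=927/1060 → turn +1·90°
n=2: pose=(0,0,W); sL=10/9, sR=2/5; mL=-43/45, mR=5/9; mL+mR=-2/5 → advance -1; mR−mL=68/45 → turn +1·90°
n=3: pose=(1,0,S); sL=45/73, sR=45/61; mL=-9315/8906, mR=45/146; mL+mR=-45/61 → advance -1; mR−mL=6030/4453 → turn +1·90°
n=4: pose=(1,1,E); sL=18/53, sR=90/109; mL=-5751/5777, mR=9/53; mL+mR=-90/109 → advance -1; mR−mL=6732/5777 → turn +1·90°
n=5: pose=(0,1,N); sL=9/20, sR=45/106; mL=-1377/2120, mR=9/40; mL+mR=-45/106 → advance -1; mR−mL=927/1060 → turn +1·90°
n=6: pose=(0,0,W); sL=10/9, sR=2/5; mL=-43/45, mR=5/9; mL+mR=-2/5 → advance -1; mR−mL=68/45 → turn +1·90°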